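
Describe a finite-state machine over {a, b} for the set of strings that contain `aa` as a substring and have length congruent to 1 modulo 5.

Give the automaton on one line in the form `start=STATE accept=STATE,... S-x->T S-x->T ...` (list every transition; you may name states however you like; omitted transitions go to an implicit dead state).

start=S0 accept=S14 S0-a->S1 S0-b->S2 S1-a->S3 S1-b->S4 S2-a->S5 S2-b->S4 S3-a->S6 S3-b->S6 S4-a->S7 S4-b->S8 S5-a->S6 S5-b->S8 S6-a->S9 S6-b->S9 S7-a->S9 S7-b->S10 S8-a->S11 S8-b->S10 S9-a->S12 S9-b->S12 S10-a->S13 S10-b->S0 S11-a->S12 S11-b->S0 S12-a->S14 S12-b->S14 S13-a->S14 S13-b->S2 S14-a->S3 S14-b->S3

Build one automaton per condition and run them in lockstep. One (3 states) tracks whether and how much of `aa` has been seen; the other (5 states) tracks the input length modulo 5. Each combined state is a pair, one component from each; accept when both components accept.
A 15-state machine:
          a    b  
>  S0     S1   S2 
   S1     S3   S4 
   S2     S5   S4 
   S3     S6   S6 
   S4     S7   S8 
   S5     S6   S8 
   S6     S9   S9 
   S7     S9  S10 
   S8    S11  S10 
   S9    S12  S12 
   S10   S13   S0 
   S11   S12   S0 
   S12   S14  S14 
   S13   S14   S2 
 * S14    S3   S3 
(> = start, * = accepting)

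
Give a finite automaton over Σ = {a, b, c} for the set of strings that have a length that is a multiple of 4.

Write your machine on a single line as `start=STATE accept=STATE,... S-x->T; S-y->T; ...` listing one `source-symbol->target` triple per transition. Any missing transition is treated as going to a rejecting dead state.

Count input length modulo 4: every symbol advances one step around the cycle q0 → q1 → q2 → q3 → q0. Accept at q0.
4 states suffice.
        a   b   c  
>* q0   q1  q1  q1 
   q1   q2  q2  q2 
   q2   q3  q3  q3 
   q3   q0  q0  q0 
(> = start, * = accepting)

start=q0; accept=q0; q0-a->q1; q0-b->q1; q0-c->q1; q1-a->q2; q1-b->q2; q1-c->q2; q2-a->q3; q2-b->q3; q2-c->q3; q3-a->q0; q3-b->q0; q3-c->q0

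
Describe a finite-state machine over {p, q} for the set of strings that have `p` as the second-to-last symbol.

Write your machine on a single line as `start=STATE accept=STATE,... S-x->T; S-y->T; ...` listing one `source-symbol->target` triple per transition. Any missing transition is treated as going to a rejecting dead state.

A DFA must remember the last 2 symbols (since which symbol is second-to-last isn't known until the input ends). Use one state per possible window of the last ≤2 symbols; accept from those whose window starts with `p`.
7 states suffice.
        p   q  
>  S0   S1  S2 
   S1   S3  S4 
   S2   S5  S6 
 * S3   S3  S4 
 * S4   S5  S6 
   S5   S3  S4 
   S6   S5  S6 
(> = start, * = accepting)

start=S0; accept=S3,S4; S0-p->S1; S0-q->S2; S1-p->S3; S1-q->S4; S2-p->S5; S2-q->S6; S3-p->S3; S3-q->S4; S4-p->S5; S4-q->S6; S5-p->S3; S5-q->S4; S6-p->S5; S6-q->S6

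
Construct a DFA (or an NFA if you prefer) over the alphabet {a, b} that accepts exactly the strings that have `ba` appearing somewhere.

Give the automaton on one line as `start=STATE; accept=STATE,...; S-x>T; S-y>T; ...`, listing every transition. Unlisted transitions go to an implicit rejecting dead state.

start=q0; accept=q2; q0-a>q0; q0-b>q1; q1-a>q2; q1-b>q1; q2-a>q2; q2-b>q2

States q0..q1 record the length of the longest prefix of `ba` that matches the current input suffix. Reaching q2 means `ba` has been seen, and we stay there forever. Accept from q2.
        a   b  
>  q0   q0  q1 
   q1   q2  q1 
 * q2   q2  q2 
(> = start, * = accepting)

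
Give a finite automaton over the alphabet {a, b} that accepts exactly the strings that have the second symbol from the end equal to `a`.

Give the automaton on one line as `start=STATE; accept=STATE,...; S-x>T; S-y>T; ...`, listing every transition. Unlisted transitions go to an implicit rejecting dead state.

Because acceptance depends on a position counted from the end, the machine has to buffer the most recent 2 symbols. Make each state the string of the last up-to-2 symbols read; on input `x` shift the window left and append `x`. Accept when the buffered window has length 2 and begins with `a`.
7 states suffice.
        a   b  
>  s0   s1  s2 
   s1   s3  s4 
   s2   s5  s6 
 * s3   s3  s4 
 * s4   s5  s6 
   s5   s3  s4 
   s6   s5  s6 
(> = start, * = accepting)

start=s0; accept=s3,s4; s0-a>s1; s0-b>s2; s1-a>s3; s1-b>s4; s2-a>s5; s2-b>s6; s3-a>s3; s3-b>s4; s4-a>s5; s4-b>s6; s5-a>s3; s5-b>s4; s6-a>s5; s6-b>s6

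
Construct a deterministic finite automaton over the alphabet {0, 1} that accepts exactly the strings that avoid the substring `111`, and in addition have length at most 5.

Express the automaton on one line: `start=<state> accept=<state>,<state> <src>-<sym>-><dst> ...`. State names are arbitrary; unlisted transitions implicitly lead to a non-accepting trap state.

Build one automaton per condition and run them in lockstep. One (4 states) tracks partial matches of the forbidden pattern `111`; the other (7 states) tracks the input length, saturating at 6. Each combined state is a pair, one component from each; accept when both components accept. Equivalent product states are then merged.
With 13 states:
       0  1 
>* A   B  C 
 * B   D  E 
 * C   D  F 
 * D   G  H 
 * E   G  I 
 * F   G  J 
 * G   K  K 
 * H   K  L 
 * I   K  J 
   J   J  J 
 * K   M  M 
 * L   M  J 
 * M   J  J 
(> = start, * = accepting)

start=A accept=A,B,C,D,E,F,G,H,I,K,L,M A-0->B A-1->C B-0->D B-1->E C-0->D C-1->F D-0->G D-1->H E-0->G E-1->I F-0->G F-1->J G-0->K G-1->K H-0->K H-1->L I-0->K I-1->J J-0->J J-1->J K-0->M K-1->M L-0->M L-1->J M-0->J M-1->J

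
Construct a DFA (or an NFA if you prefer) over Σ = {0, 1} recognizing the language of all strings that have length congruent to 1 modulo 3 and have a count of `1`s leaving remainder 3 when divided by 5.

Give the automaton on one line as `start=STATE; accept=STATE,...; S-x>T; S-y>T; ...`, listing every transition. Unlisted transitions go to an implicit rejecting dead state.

Run two small machines in parallel and take their product. One (3 states) tracks the input length modulo 3; the other (5 states) tracks the count of `1`s modulo 5. Each combined state is a pair, one component from each; accept when both components accept.
15 states suffice.
          0    1  
>  q0     q1   q2 
   q1     q3   q4 
   q2     q4   q5 
   q3     q0   q6 
   q4     q6   q7 
   q5     q7   q8 
   q6     q2   q9 
   q7     q9  q10 
   q8    q10  q11 
   q9     q5  q12 
 * q10   q12  q13 
   q11   q13   q3 
   q12    q8  q14 
   q13   q14   q0 
   q14   q11   q1 
(> = start, * = accepting)

start=q0; accept=q10; q0-0>q1; q0-1>q2; q1-0>q3; q1-1>q4; q2-0>q4; q2-1>q5; q3-0>q0; q3-1>q6; q4-0>q6; q4-1>q7; q5-0>q7; q5-1>q8; q6-0>q2; q6-1>q9; q7-0>q9; q7-1>q10; q8-0>q10; q8-1>q11; q9-0>q5; q9-1>q12; q10-0>q12; q10-1>q13; q11-0>q13; q11-1>q3; q12-0>q8; q12-1>q14; q13-0>q14; q13-1>q0; q14-0>q11; q14-1>q1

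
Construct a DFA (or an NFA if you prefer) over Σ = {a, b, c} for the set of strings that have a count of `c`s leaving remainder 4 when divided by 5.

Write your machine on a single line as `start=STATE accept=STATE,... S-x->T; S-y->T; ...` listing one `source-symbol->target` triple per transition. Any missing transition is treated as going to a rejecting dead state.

start=q0; accept=q4; q0-a->q0; q0-b->q0; q0-c->q1; q1-a->q1; q1-b->q1; q1-c->q2; q2-a->q2; q2-b->q2; q2-c->q3; q3-a->q3; q3-b->q3; q3-c->q4; q4-a->q4; q4-b->q4; q4-c->q0

The only thing that matters is how many `c`s have appeared, reduced mod 5. Use one state per residue: q0 for 0, …, q4 for 4. Reading `c` moves to the next residue; anything else stays put. q4 is accepting.
With 5 states:
        a   b   c  
>  q0   q0  q0  q1 
   q1   q1  q1  q2 
   q2   q2  q2  q3 
   q3   q3  q3  q4 
 * q4   q4  q4  q0 
(> = start, * = accepting)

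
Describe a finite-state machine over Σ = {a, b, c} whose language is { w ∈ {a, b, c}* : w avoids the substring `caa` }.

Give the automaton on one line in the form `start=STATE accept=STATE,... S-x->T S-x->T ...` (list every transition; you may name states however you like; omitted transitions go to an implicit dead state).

start=s0 accept=s0,s1,s2 s0-a->s0 s0-b->s0 s0-c->s1 s1-a->s2 s1-b->s0 s1-c->s1 s2-a->s3 s2-b->s0 s2-c->s1 s3-a->s3 s3-b->s3 s3-c->s3

Track partial matches of the forbidden pattern `caa`. State s3 is a dead state reached once `caa` has occurred; every other state accepts. s0 means no part of `caa` is currently matched.
With 4 states:
        a   b   c  
>* s0   s0  s0  s1 
 * s1   s2  s0  s1 
 * s2   s3  s0  s1 
   s3   s3  s3  s3 
(> = start, * = accepting)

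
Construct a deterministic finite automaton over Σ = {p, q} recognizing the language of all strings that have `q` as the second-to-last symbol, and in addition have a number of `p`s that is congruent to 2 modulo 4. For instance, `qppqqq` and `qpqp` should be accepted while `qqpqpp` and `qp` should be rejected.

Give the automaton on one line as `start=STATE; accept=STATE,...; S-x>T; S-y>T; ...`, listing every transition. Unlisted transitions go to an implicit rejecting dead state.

Handle the two conditions separately and then intersect. The first has 7 states tracking the last 2 symbols read; the second has 4 states tracking the count of `p`s modulo 4. A product state is a pair (one from each), accepting exactly when both do.
       p  q 
>  A   B  C 
   B   D  E 
   C   F  G 
   D   H  I 
   E   J  K 
   F   D  E 
   G   F  G 
   H   L  M 
   I   N  O 
 * J   H  I 
   K   J  K 
   L   P  Q 
   M   R  S 
   N   L  M 
 * O   N  O 
   P   D  E 
   Q   F  G 
   R   P  Q 
   S   R  S 
(> = start, * = accepting)

start=A; accept=J,O; A-p>B; A-q>C; B-p>D; B-q>E; C-p>F; C-q>G; D-p>H; D-q>I; E-p>J; E-q>K; F-p>D; F-q>E; G-p>F; G-q>G; H-p>L; H-q>M; I-p>N; I-q>O; J-p>H; J-q>I; K-p>J; K-q>K; L-p>P; L-q>Q; M-p>R; M-q>S; N-p>L; N-q>M; O-p>N; O-q>O; P-p>D; P-q>E; Q-p>F; Q-q>G; R-p>P; R-q>Q; S-p>R; S-q>S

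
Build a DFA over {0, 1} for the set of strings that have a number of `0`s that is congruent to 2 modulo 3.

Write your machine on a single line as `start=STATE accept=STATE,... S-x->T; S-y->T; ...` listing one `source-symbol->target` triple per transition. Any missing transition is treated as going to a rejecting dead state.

The only thing that matters is how many `0`s have appeared, reduced mod 3. Use one state per residue: q0 for 0, …, q2 for 2. Reading `0` moves to the next residue; anything else stays put. q2 is accepting.
        0   1  
>  q0   q1  q0 
   q1   q2  q1 
 * q2   q0  q2 
(> = start, * = accepting)

start=q0; accept=q2; q0-0->q1; q0-1->q0; q1-0->q2; q1-1->q1; q2-0->q0; q2-1->q2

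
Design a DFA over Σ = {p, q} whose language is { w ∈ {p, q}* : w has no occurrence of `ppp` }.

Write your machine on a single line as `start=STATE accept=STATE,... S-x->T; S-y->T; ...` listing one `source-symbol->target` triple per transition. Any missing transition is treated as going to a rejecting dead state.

start=S0; accept=S0,S1,S2; S0-p->S1; S0-q->S0; S1-p->S2; S1-q->S0; S2-p->S3; S2-q->S0; S3-p->S3; S3-q->S3

This is the complement of 'contains `ppp`'. Use the same substring-matching states — S0 through S3 holding how much of `ppp` has just been matched — but flip the accepting set: everything except the trap S3 accepts.
A 4-state machine:
        p   q  
>* S0   S1  S0 
 * S1   S2  S0 
 * S2   S3  S0 
   S3   S3  S3 
(> = start, * = accepting)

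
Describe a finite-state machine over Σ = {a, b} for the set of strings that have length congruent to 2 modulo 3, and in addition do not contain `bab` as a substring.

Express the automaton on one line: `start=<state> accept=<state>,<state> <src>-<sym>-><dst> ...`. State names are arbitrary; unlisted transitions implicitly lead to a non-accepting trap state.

start=q0 accept=q3,q4,q5 q0-a->q1 q0-b->q2 q1-a->q3 q1-b->q4 q2-a->q5 q2-b->q4 q3-a->q0 q3-b->q6 q4-a->q7 q4-b->q6 q5-a->q0 q5-b->q8 q6-a->q9 q6-b->q2 q7-a->q1 q7-b->q10 q8-a->q10 q8-b->q10 q9-a->q3 q9-b->q11 q10-a->q11 q10-b->q11 q11-a->q8 q11-b->q8

Build one automaton per condition and run them in lockstep. The first has 3 states tracking the input length modulo 3; the second has 4 states tracking partial matches of the forbidden pattern `bab`. A product state is a pair (one from each), accepting exactly when both do.
With 12 states:
          a    b  
>  q0     q1   q2 
   q1     q3   q4 
   q2     q5   q4 
 * q3     q0   q6 
 * q4     q7   q6 
 * q5     q0   q8 
   q6     q9   q2 
   q7     q1  q10 
   q8    q10  q10 
   q9     q3  q11 
   q10   q11  q11 
   q11    q8   q8 
(> = start, * = accepting)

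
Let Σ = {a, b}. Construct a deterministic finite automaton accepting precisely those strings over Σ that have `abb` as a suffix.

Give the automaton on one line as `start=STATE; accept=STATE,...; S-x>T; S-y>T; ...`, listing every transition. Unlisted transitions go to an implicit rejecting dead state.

Let each state record the length of the longest suffix of the input read so far that is also a prefix of `abb`. q1 means the last symbol is `a`; q2 means the last 2 symbols are `ab`; q3 means the last 3 symbols are `abb`. Accept only at q3, where the string currently ends in `abb`.
With 4 states:
        a   b  
>  q0   q1  q0 
   q1   q1  q2 
   q2   q1  q3 
 * q3   q1  q0 
(> = start, * = accepting)

start=q0; accept=q3; q0-a>q1; q0-b>q0; q1-a>q1; q1-b>q2; q2-a>q1; q2-b>q3; q3-a>q1; q3-b>q0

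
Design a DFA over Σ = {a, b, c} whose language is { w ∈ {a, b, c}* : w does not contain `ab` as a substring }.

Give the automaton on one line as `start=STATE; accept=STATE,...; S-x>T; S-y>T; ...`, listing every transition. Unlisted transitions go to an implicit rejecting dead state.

start=q0; accept=q0,q1; q0-a>q1; q0-b>q0; q0-c>q0; q1-a>q1; q1-b>q2; q1-c>q0; q2-a>q2; q2-b>q2; q2-c>q2

Track partial matches of the forbidden pattern `ab`. State q2 is a dead state reached once `ab` has occurred; every other state accepts. q0 means no part of `ab` is currently matched.
With 3 states:
        a   b   c  
>* q0   q1  q0  q0 
 * q1   q1  q2  q0 
   q2   q2  q2  q2 
(> = start, * = accepting)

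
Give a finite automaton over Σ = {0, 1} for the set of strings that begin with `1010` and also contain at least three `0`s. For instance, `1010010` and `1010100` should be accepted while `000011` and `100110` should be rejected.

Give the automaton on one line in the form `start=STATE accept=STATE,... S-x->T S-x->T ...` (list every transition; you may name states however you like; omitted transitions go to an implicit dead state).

start=q0 accept=q10,q11 q0-0->q1 q0-1->q2 q1-0->q3 q1-1->q1 q2-0->q4 q2-1->q5 q3-0->q6 q3-1->q3 q4-0->q3 q4-1->q7 q5-0->q1 q5-1->q5 q6-0->q8 q6-1->q6 q7-0->q9 q7-1->q1 q8-0->q8 q8-1->q8 q9-0->q10 q9-1->q9 q10-0->q11 q10-1->q10 q11-0->q11 q11-1->q11

Build one automaton per condition and run them in lockstep. The first has 6 states tracking whether the input so far still matches the prefix `1010`; the second has 5 states tracking the count of `0`s, saturating at 4. A product state is a pair (one from each), accepting exactly when both do.
12 states suffice.
          0    1  
>  q0     q1   q2 
   q1     q3   q1 
   q2     q4   q5 
   q3     q6   q3 
   q4     q3   q7 
   q5     q1   q5 
   q6     q8   q6 
   q7     q9   q1 
   q8     q8   q8 
   q9    q10   q9 
 * q10   q11  q10 
 * q11   q11  q11 
(> = start, * = accepting)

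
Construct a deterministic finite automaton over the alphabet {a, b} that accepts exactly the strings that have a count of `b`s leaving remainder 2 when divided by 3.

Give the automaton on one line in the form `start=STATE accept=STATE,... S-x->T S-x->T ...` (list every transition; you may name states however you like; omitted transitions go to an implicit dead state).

start=s0 accept=s2 s0-a->s0 s0-b->s1 s1-a->s1 s1-b->s2 s2-a->s2 s2-b->s0

Keep the running count of `b`s modulo 3: each `b` advances along the cycle s0 → s1 → s2 → s0 while other symbols loop. Accept at s2.
A 3-state machine:
        a   b  
>  s0   s0  s1 
   s1   s1  s2 
 * s2   s2  s0 
(> = start, * = accepting)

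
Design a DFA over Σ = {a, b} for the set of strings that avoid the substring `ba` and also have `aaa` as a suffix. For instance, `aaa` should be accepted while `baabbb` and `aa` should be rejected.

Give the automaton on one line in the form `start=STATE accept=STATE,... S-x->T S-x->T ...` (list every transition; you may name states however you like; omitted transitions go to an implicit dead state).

start=q0 accept=q5 q0-a->q1 q0-b->q2 q1-a->q3 q1-b->q2 q2-a->q4 q2-b->q2 q3-a->q5 q3-b->q2 q4-a->q6 q4-b->q7 q5-a->q5 q5-b->q2 q6-a->q8 q6-b->q7 q7-a->q4 q7-b->q7 q8-a->q8 q8-b->q7

Handle the two conditions separately and then intersect. The first has 3 states tracking partial matches of the forbidden pattern `ba`; the second has 4 states tracking how much of the suffix `aaa` has currently been matched. A product state is a pair (one from each), accepting exactly when both do.
A 9-state machine:
        a   b  
>  q0   q1  q2 
   q1   q3  q2 
   q2   q4  q2 
   q3   q5  q2 
   q4   q6  q7 
 * q5   q5  q2 
   q6   q8  q7 
   q7   q4  q7 
   q8   q8  q7 
(> = start, * = accepting)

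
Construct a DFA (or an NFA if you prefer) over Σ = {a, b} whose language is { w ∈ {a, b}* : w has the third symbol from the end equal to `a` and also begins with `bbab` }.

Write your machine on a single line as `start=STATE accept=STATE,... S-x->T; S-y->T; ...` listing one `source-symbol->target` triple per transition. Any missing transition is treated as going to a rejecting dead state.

Handle the two conditions separately and then intersect. One (15 states) tracks the last 3 symbols read; the other (6 states) tracks whether the input so far still matches the prefix `bbab`. Each combined state is a pair, one component from each; accept when both components accept.
With 24 states:
          a    b  
>  q0     q1   q2 
   q1     q3   q4 
   q2     q5   q6 
   q3     q7   q8 
   q4     q9  q10 
   q5    q11  q12 
   q6    q13  q14 
   q7     q7   q8 
   q8     q9  q10 
   q9    q11  q12 
   q10   q15  q14 
   q11    q7   q8 
   q12    q9  q10 
   q13   q11  q16 
   q14   q15  q14 
   q15   q11  q12 
   q16   q17  q18 
 * q17   q19  q16 
 * q18   q20  q21 
   q19   q22  q23 
   q20   q19  q16 
   q21   q20  q21 
 * q22   q22  q23 
 * q23   q17  q18 
(> = start, * = accepting)

start=q0; accept=q17,q18,q22,q23; q0-a->q1; q0-b->q2; q1-a->q3; q1-b->q4; q2-a->q5; q2-b->q6; q3-a->q7; q3-b->q8; q4-a->q9; q4-b->q10; q5-a->q11; q5-b->q12; q6-a->q13; q6-b->q14; q7-a->q7; q7-b->q8; q8-a->q9; q8-b->q10; q9-a->q11; q9-b->q12; q10-a->q15; q10-b->q14; q11-a->q7; q11-b->q8; q12-a->q9; q12-b->q10; q13-a->q11; q13-b->q16; q14-a->q15; q14-b->q14; q15-a->q11; q15-b->q12; q16-a->q17; q16-b->q18; q17-a->q19; q17-b->q16; q18-a->q20; q18-b->q21; q19-a->q22; q19-b->q23; q20-a->q19; q20-b->q16; q21-a->q20; q21-b->q21; q22-a->q22; q22-b->q23; q23-a->q17; q23-b->q18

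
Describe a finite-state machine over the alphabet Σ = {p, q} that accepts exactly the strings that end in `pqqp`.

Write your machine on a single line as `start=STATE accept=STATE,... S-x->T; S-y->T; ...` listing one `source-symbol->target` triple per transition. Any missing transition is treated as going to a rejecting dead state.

Let each state record the length of the longest suffix of the input read so far that is also a prefix of `pqqp`. B means the last symbol is `p`; C means the last 2 symbols are `pq`; D means the last 3 symbols are `pqq`; E means the last 4 symbols are `pqqp`. Accept only at E, where the string currently ends in `pqqp`.
5 states suffice.
       p  q 
>  A   B  A 
   B   B  C 
   C   B  D 
   D   E  A 
 * E   B  C 
(> = start, * = accepting)

start=A; accept=E; A-p->B; A-q->A; B-p->B; B-q->C; C-p->B; C-q->D; D-p->E; D-q->A; E-p->B; E-q->C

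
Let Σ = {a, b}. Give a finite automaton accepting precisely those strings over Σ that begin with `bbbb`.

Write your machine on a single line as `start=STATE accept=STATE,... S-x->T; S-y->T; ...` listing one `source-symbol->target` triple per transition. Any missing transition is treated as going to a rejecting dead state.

Walk along `bbbb` while the input agrees: from q0 take `b` to q1, and so on. Any deviation drops to the rejecting sink q5. Once q4 is reached the prefix is confirmed and every continuation is accepted.
With 6 states:
        a   b  
>  q0   q5  q1 
   q1   q5  q2 
   q2   q5  q3 
   q3   q5  q4 
 * q4   q4  q4 
   q5   q5  q5 
(> = start, * = accepting)

start=q0; accept=q4; q0-a->q5; q0-b->q1; q1-a->q5; q1-b->q2; q2-a->q5; q2-b->q3; q3-a->q5; q3-b->q4; q4-a->q4; q4-b->q4; q5-a->q5; q5-b->q5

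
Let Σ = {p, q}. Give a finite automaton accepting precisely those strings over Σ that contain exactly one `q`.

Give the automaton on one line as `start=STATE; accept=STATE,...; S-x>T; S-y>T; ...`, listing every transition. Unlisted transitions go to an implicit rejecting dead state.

Count `q`s, saturating at 2: state S0 means no `q` yet, S1 means one `q` seen, S2 means more than one. Each `q` increments (capped at S2); other symbols loop. Accept from {S1}.
3 states suffice.
        p   q  
>  S0   S0  S1 
 * S1   S1  S2 
   S2   S2  S2 
(> = start, * = accepting)

start=S0; accept=S1; S0-p>S0; S0-q>S1; S1-p>S1; S1-q>S2; S2-p>S2; S2-q>S2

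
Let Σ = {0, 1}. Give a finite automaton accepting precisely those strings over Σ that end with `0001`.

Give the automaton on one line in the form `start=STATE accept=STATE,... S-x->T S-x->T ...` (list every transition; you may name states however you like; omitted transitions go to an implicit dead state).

start=q0 accept=q4 q0-0->q1 q0-1->q0 q1-0->q2 q1-1->q0 q2-0->q3 q2-1->q0 q3-0->q3 q3-1->q4 q4-0->q1 q4-1->q0

Remember how much of `0001` the current input suffix matches. State q0 means no match yet; q1 means the last symbol is `0`; q2 means the last 2 symbols are `00`; q3 means the last 3 symbols are `000`; q4 means the last 4 symbols are `0001`. Only q4 accepts. On a mismatch, fall back to the longest proper suffix that is still a prefix of `0001`.
        0   1  
>  q0   q1  q0 
   q1   q2  q0 
   q2   q3  q0 
   q3   q3  q4 
 * q4   q1  q0 
(> = start, * = accepting)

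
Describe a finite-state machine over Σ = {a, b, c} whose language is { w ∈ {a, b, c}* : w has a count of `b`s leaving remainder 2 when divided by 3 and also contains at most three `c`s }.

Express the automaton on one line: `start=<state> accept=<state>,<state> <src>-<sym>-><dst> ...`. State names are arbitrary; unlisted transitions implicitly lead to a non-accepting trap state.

Handle the two conditions separately and then intersect. The first has 3 states tracking the count of `b`s modulo 3; the second has 5 states tracking the count of `c`s, saturating at 4. A product state is a pair (one from each), accepting exactly when both do. After merging equivalent states the machine shrinks.
          a    b    c  
>  S0     S0   S1   S2 
   S1     S1   S3   S4 
   S2     S2   S4   S5 
 * S3     S3   S0   S6 
   S4     S4   S6   S7 
   S5     S5   S7   S8 
 * S6     S6   S2   S9 
   S7     S7   S9  S10 
   S8     S8  S10  S11 
 * S9     S9   S5  S12 
   S10   S10  S12  S11 
   S11   S11  S11  S11 
 * S12   S12   S8  S11 
(> = start, * = accepting)

start=S0 accept=S3,S6,S9,S12 S0-a->S0 S0-b->S1 S0-c->S2 S1-a->S1 S1-b->S3 S1-c->S4 S2-a->S2 S2-b->S4 S2-c->S5 S3-a->S3 S3-b->S0 S3-c->S6 S4-a->S4 S4-b->S6 S4-c->S7 S5-a->S5 S5-b->S7 S5-c->S8 S6-a->S6 S6-b->S2 S6-c->S9 S7-a->S7 S7-b->S9 S7-c->S10 S8-a->S8 S8-b->S10 S8-c->S11 S9-a->S9 S9-b->S5 S9-c->S12 S10-a->S10 S10-b->S12 S10-c->S11 S11-a->S11 S11-b->S11 S11-c->S11 S12-a->S12 S12-b->S8 S12-c->S11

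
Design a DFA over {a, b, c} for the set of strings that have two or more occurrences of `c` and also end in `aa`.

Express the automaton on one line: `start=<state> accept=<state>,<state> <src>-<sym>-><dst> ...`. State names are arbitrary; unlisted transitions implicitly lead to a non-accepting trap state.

start=S0 accept=S4 S0-a->S0 S0-b->S0 S0-c->S1 S1-a->S1 S1-b->S1 S1-c->S2 S2-a->S3 S2-b->S2 S2-c->S2 S3-a->S4 S3-b->S2 S3-c->S2 S4-a->S4 S4-b->S2 S4-c->S2

Build one automaton per condition and run them in lockstep. The first has 4 states tracking the count of `c`s, saturating at 3; the second has 3 states tracking how much of the suffix `aa` has currently been matched. A product state is a pair (one from each), accepting exactly when both do. After merging equivalent states the machine shrinks.
5 states suffice.
        a   b   c  
>  S0   S0  S0  S1 
   S1   S1  S1  S2 
   S2   S3  S2  S2 
   S3   S4  S2  S2 
 * S4   S4  S2  S2 
(> = start, * = accepting)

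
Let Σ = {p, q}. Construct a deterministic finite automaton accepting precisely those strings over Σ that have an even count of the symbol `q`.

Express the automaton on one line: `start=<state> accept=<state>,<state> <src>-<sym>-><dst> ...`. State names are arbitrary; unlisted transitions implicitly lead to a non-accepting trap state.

Keep the running count of `q`s modulo 2: each `q` advances along the cycle A → B → A while other symbols loop. Accept at A.
       p  q 
>* A   A  B 
   B   B  A 
(> = start, * = accepting)

start=A accept=A A-p->A A-q->B B-p->B B-q->A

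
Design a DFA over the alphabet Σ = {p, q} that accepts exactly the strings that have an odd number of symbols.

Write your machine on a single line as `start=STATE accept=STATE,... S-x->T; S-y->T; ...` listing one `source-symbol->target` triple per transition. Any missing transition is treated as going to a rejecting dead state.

Count input length modulo 2: every symbol advances one step around the cycle A → B → A. Accept at B.
A 2-state machine:
       p  q 
>  A   B  B 
 * B   A  A 
(> = start, * = accepting)

start=A; accept=B; A-p->B; A-q->B; B-p->A; B-q->A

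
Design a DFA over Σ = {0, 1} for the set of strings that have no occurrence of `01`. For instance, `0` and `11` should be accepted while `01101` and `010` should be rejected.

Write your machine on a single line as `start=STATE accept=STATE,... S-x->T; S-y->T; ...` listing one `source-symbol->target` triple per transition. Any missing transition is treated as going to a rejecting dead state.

This is the complement of 'contains `01`'. Use the same substring-matching states — A through C holding how much of `01` has just been matched — but flip the accepting set: everything except the trap C accepts.
With 3 states:
       0  1 
>* A   B  A 
 * B   B  C 
   C   C  C 
(> = start, * = accepting)

start=A; accept=A,B; A-0->B; A-1->A; B-0->B; B-1->C; C-0->C; C-1->C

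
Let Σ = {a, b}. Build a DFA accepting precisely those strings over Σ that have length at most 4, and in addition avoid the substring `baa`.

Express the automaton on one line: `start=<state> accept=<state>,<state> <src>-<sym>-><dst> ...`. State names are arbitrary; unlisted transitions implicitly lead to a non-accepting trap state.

start=S0 accept=S0,S1,S2,S3,S4,S5,S6,S7,S9 S0-a->S1 S0-b->S2 S1-a->S3 S1-b->S4 S2-a->S5 S2-b->S4 S3-a->S6 S3-b->S6 S4-a->S7 S4-b->S6 S5-a->S8 S5-b->S6 S6-a->S9 S6-b->S9 S7-a->S8 S7-b->S9 S8-a->S8 S8-b->S8 S9-a->S8 S9-b->S8

Build one automaton per condition and run them in lockstep. One (6 states) tracks the input length, saturating at 5; the other (4 states) tracks partial matches of the forbidden pattern `baa`. Each combined state is a pair, one component from each; accept when both components accept. After merging equivalent states the machine shrinks.
        a   b  
>* S0   S1  S2 
 * S1   S3  S4 
 * S2   S5  S4 
 * S3   S6  S6 
 * S4   S7  S6 
 * S5   S8  S6 
 * S6   S9  S9 
 * S7   S8  S9 
   S8   S8  S8 
 * S9   S8  S8 
(> = start, * = accepting)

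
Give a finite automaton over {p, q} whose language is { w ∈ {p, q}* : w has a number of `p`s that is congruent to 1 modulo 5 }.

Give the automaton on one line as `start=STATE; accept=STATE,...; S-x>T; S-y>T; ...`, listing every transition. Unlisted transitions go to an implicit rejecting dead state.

start=s0; accept=s1; s0-p>s1; s0-q>s0; s1-p>s2; s1-q>s1; s2-p>s3; s2-q>s2; s3-p>s4; s3-q>s3; s4-p>s0; s4-q>s4

The only thing that matters is how many `p`s have appeared, reduced mod 5. Use one state per residue: s0 for 0, …, s4 for 4. Reading `p` moves to the next residue; anything else stays put. s1 is accepting.
        p   q  
>  s0   s1  s0 
 * s1   s2  s1 
   s2   s3  s2 
   s3   s4  s3 
   s4   s0  s4 
(> = start, * = accepting)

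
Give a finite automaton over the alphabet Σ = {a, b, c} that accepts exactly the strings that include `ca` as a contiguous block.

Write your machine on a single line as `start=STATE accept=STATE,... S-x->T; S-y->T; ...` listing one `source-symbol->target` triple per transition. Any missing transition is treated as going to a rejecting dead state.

start=S0; accept=S2; S0-a->S0; S0-b->S0; S0-c->S1; S1-a->S2; S1-b->S0; S1-c->S1; S2-a->S2; S2-b->S2; S2-c->S2

Track how much of `ca` has been matched so far: state S0 is no progress, S2 is the absorbing accept state reached once `ca` has occurred. Intermediate states record partial matches; on a mismatch, fall back to the longest reusable overlap.
A 3-state machine:
        a   b   c  
>  S0   S0  S0  S1 
   S1   S2  S0  S1 
 * S2   S2  S2  S2 
(> = start, * = accepting)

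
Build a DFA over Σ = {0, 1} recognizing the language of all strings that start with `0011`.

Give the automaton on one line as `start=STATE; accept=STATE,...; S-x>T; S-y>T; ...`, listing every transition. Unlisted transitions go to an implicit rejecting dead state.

Walk along `0011` while the input agrees: from q0 take `0` to q1, and so on. Any deviation drops to the rejecting sink q5. Once q4 is reached the prefix is confirmed and every continuation is accepted.
With 6 states:
        0   1  
>  q0   q1  q5 
   q1   q2  q5 
   q2   q5  q3 
   q3   q5  q4 
 * q4   q4  q4 
   q5   q5  q5 
(> = start, * = accepting)

start=q0; accept=q4; q0-0>q1; q0-1>q5; q1-0>q2; q1-1>q5; q2-0>q5; q2-1>q3; q3-0>q5; q3-1>q4; q4-0>q4; q4-1>q4; q5-0>q5; q5-1>q5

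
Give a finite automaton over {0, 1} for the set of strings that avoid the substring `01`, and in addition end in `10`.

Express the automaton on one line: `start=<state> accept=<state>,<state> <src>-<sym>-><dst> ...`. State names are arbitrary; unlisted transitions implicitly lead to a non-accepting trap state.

start=s0 accept=s3 s0-0->s1 s0-1->s2 s1-0->s1 s1-1->s1 s2-0->s3 s2-1->s2 s3-0->s1 s3-1->s1

Handle the two conditions separately and then intersect. The first has 3 states tracking partial matches of the forbidden pattern `01`; the second has 3 states tracking how much of the suffix `10` has currently been matched. A product state is a pair (one from each), accepting exactly when both do. Minimizing collapses redundant product states.
A 4-state machine:
        0   1  
>  s0   s1  s2 
   s1   s1  s1 
   s2   s3  s2 
 * s3   s1  s1 
(> = start, * = accepting)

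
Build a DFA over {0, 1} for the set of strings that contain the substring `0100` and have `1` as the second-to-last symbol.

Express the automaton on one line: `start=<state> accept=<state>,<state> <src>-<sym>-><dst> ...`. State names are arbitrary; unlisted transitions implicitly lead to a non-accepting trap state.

Handle the two conditions separately and then intersect. One (5 states) tracks whether and how much of `0100` has been seen; the other (7 states) tracks the last 2 symbols read. Each combined state is a pair, one component from each; accept when both components accept. After merging equivalent states the machine shrinks.
An 8-state machine:
       0  1 
>  A   B  A 
   B   B  C 
   C   D  A 
   D   E  C 
   E   E  F 
   F   G  H 
 * G   E  F 
 * H   G  H 
(> = start, * = accepting)

start=A accept=G,H A-0->B A-1->A B-0->B B-1->C C-0->D C-1->A D-0->E D-1->C E-0->E E-1->F F-0->G F-1->H G-0->E G-1->F H-0->G H-1->H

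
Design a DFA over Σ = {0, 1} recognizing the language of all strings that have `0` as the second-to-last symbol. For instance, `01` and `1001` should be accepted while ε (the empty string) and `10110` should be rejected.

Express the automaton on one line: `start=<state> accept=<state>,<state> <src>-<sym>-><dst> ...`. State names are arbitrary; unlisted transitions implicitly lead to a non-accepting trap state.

start=q0 accept=q3,q4 q0-0->q1 q0-1->q2 q1-0->q3 q1-1->q4 q2-0->q5 q2-1->q6 q3-0->q3 q3-1->q4 q4-0->q5 q4-1->q6 q5-0->q3 q5-1->q4 q6-0->q5 q6-1->q6

A DFA must remember the last 2 symbols (since which symbol is second-to-last isn't known until the input ends). Use one state per possible window of the last ≤2 symbols; accept from those whose window starts with `0`.
        0   1  
>  q0   q1  q2 
   q1   q3  q4 
   q2   q5  q6 
 * q3   q3  q4 
 * q4   q5  q6 
   q5   q3  q4 
   q6   q5  q6 
(> = start, * = accepting)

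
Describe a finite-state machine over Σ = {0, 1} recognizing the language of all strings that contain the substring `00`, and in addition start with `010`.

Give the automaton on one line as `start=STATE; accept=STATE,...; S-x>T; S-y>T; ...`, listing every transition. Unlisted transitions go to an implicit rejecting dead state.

Handle the two conditions separately and then intersect. The first has 3 states tracking whether and how much of `00` has been seen; the second has 5 states tracking whether the input so far still matches the prefix `010`. A product state is a pair (one from each), accepting exactly when both do. Minimizing collapses redundant product states.
7 states suffice.
       0  1 
>  A   B  C 
   B   C  D 
   C   C  C 
   D   E  C 
   E   F  G 
 * F   F  F 
   G   E  G 
(> = start, * = accepting)

start=A; accept=F; A-0>B; A-1>C; B-0>C; B-1>D; C-0>C; C-1>C; D-0>E; D-1>C; E-0>F; E-1>G; F-0>F; F-1>F; G-0>E; G-1>G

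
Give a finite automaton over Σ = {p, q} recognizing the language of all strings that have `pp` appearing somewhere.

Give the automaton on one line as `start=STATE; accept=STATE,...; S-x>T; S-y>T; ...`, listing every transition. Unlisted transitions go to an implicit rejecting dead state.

start=A; accept=C; A-p>B; A-q>A; B-p>C; B-q>A; C-p>C; C-q>C

States A..B record the length of the longest prefix of `pp` that matches the current input suffix. Reaching C means `pp` has been seen, and we stay there forever. Accept from C.
3 states suffice.
       p  q 
>  A   B  A 
   B   C  A 
 * C   C  C 
(> = start, * = accepting)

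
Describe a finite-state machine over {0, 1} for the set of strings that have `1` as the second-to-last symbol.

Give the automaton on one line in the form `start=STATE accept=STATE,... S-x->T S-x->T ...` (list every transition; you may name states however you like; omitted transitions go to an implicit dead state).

start=s0 accept=s5,s6 s0-0->s1 s0-1->s2 s1-0->s3 s1-1->s4 s2-0->s5 s2-1->s6 s3-0->s3 s3-1->s4 s4-0->s5 s4-1->s6 s5-0->s3 s5-1->s4 s6-0->s5 s6-1->s6

Because acceptance depends on a position counted from the end, the machine has to buffer the most recent 2 symbols. Make each state the string of the last up-to-2 symbols read; on input `x` shift the window left and append `x`. Accept when the buffered window has length 2 and begins with `1`.
        0   1  
>  s0   s1  s2 
   s1   s3  s4 
   s2   s5  s6 
   s3   s3  s4 
   s4   s5  s6 
 * s5   s3  s4 
 * s6   s5  s6 
(> = start, * = accepting)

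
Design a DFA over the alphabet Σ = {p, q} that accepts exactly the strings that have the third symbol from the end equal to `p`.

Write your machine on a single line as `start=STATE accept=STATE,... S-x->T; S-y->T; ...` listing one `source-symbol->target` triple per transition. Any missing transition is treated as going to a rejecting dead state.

start=s0; accept=s7,s8,s9,s10; s0-p->s1; s0-q->s2; s1-p->s3; s1-q->s4; s2-p->s5; s2-q->s6; s3-p->s7; s3-q->s8; s4-p->s9; s4-q->s10; s5-p->s11; s5-q->s12; s6-p->s13; s6-q->s14; s7-p->s7; s7-q->s8; s8-p->s9; s8-q->s10; s9-p->s11; s9-q->s12; s10-p->s13; s10-q->s14; s11-p->s7; s11-q->s8; s12-p->s9; s12-q->s10; s13-p->s11; s13-q->s12; s14-p->s13; s14-q->s14

Because acceptance depends on a position counted from the end, the machine has to buffer the most recent 3 symbols. Make each state the string of the last up-to-3 symbols read; on input `x` shift the window left and append `x`. Accept when the buffered window has length 3 and begins with `p`.
          p    q  
>  s0     s1   s2 
   s1     s3   s4 
   s2     s5   s6 
   s3     s7   s8 
   s4     s9  s10 
   s5    s11  s12 
   s6    s13  s14 
 * s7     s7   s8 
 * s8     s9  s10 
 * s9    s11  s12 
 * s10   s13  s14 
   s11    s7   s8 
   s12    s9  s10 
   s13   s11  s12 
   s14   s13  s14 
(> = start, * = accepting)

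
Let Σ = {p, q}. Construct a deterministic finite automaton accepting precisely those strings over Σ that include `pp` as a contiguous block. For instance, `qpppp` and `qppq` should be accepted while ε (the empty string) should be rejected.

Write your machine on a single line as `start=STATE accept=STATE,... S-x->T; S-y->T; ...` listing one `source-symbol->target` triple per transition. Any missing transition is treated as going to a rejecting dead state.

Track how much of `pp` has been matched so far: state A is no progress, C is the absorbing accept state reached once `pp` has occurred. Intermediate states record partial matches; on a mismatch, fall back to the longest reusable overlap.
       p  q 
>  A   B  A 
   B   C  A 
 * C   C  C 
(> = start, * = accepting)

start=A; accept=C; A-p->B; A-q->A; B-p->C; B-q->A; C-p->C; C-q->C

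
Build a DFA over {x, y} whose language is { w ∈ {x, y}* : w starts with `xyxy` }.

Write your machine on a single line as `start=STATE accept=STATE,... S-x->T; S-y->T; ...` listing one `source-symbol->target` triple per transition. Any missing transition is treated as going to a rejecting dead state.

start=s0; accept=s4; s0-x->s1; s0-y->s5; s1-x->s5; s1-y->s2; s2-x->s3; s2-y->s5; s3-x->s5; s3-y->s4; s4-x->s4; s4-y->s4; s5-x->s5; s5-y->s5

Walk along `xyxy` while the input agrees: from s0 take `x` to s1, and so on. Any deviation drops to the rejecting sink s5. Once s4 is reached the prefix is confirmed and every continuation is accepted.
6 states suffice.
        x   y  
>  s0   s1  s5 
   s1   s5  s2 
   s2   s3  s5 
   s3   s5  s4 
 * s4   s4  s4 
   s5   s5  s5 
(> = start, * = accepting)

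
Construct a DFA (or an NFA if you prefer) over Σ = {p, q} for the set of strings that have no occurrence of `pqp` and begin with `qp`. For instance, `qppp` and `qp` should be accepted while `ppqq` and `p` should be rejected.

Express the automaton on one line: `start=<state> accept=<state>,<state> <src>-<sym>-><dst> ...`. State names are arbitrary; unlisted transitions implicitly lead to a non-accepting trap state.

start=S0 accept=S3,S4,S5 S0-p->S1 S0-q->S2 S1-p->S1 S1-q->S1 S2-p->S3 S2-q->S1 S3-p->S3 S3-q->S4 S4-p->S1 S4-q->S5 S5-p->S3 S5-q->S5

Build one automaton per condition and run them in lockstep. The first has 4 states tracking partial matches of the forbidden pattern `pqp`; the second has 4 states tracking whether the input so far still matches the prefix `qp`. A product state is a pair (one from each), accepting exactly when both do. After merging equivalent states the machine shrinks.
        p   q  
>  S0   S1  S2 
   S1   S1  S1 
   S2   S3  S1 
 * S3   S3  S4 
 * S4   S1  S5 
 * S5   S3  S5 
(> = start, * = accepting)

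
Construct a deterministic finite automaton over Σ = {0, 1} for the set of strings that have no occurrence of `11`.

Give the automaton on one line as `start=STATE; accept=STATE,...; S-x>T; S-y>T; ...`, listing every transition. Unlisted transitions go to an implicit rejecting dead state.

start=q0; accept=q0,q1; q0-0>q0; q0-1>q1; q1-0>q0; q1-1>q2; q2-0>q2; q2-1>q2

This is the complement of 'contains `11`'. Use the same substring-matching states — q0 through q2 holding how much of `11` has just been matched — but flip the accepting set: everything except the trap q2 accepts.
        0   1  
>* q0   q0  q1 
 * q1   q0  q2 
   q2   q2  q2 
(> = start, * = accepting)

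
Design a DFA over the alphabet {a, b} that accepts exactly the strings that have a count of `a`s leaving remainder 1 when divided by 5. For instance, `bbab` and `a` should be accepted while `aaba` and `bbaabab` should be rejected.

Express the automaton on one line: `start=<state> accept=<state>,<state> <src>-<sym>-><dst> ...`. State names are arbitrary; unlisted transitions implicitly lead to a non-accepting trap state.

start=S0 accept=S1 S0-a->S1 S0-b->S0 S1-a->S2 S1-b->S1 S2-a->S3 S2-b->S2 S3-a->S4 S3-b->S3 S4-a->S0 S4-b->S4

The only thing that matters is how many `a`s have appeared, reduced mod 5. Use one state per residue: S0 for 0, …, S4 for 4. Reading `a` moves to the next residue; anything else stays put. S1 is accepting.
        a   b  
>  S0   S1  S0 
 * S1   S2  S1 
   S2   S3  S2 
   S3   S4  S3 
   S4   S0  S4 
(> = start, * = accepting)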